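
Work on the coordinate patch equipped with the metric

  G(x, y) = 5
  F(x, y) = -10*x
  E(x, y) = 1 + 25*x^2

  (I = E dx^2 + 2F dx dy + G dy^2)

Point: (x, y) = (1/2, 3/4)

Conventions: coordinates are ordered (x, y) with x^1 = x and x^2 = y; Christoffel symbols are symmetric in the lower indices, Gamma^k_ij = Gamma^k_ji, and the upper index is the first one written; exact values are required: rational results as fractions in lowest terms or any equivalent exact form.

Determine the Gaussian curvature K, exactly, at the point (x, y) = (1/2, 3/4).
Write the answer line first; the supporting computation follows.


Answer: K = 0

E = 29/4, F = -5, G = 5, EG - F^2 = 45/4 at the point
E_x = 25, E_y = 0, F_x = -10, F_y = 0, G_x = 0, G_y = 0
E_yy = 0, F_xy = 0, G_xx = 0
The intrinsic route: Brioschi's K = (det M1 - det M2)/(EG - F^2)^2.
M1 = [[-E_yy/2 + F_xy - G_xx/2, E_x/2, F_x - E_y/2], [F_y - G_x/2, E, F], [G_y/2, F, G]] = [[0, 25/2, -10], [0, 29/4, -5], [0, -5, 5]]; det M1 = 0
M2 = [[0, E_y/2, G_x/2], [E_y/2, E, F], [G_x/2, F, G]] = [[0, 0, 0], [0, 29/4, -5], [0, -5, 5]]; det M2 = 0
det M1 - det M2 = 0; K = 0 / (45/4)^2 = 0


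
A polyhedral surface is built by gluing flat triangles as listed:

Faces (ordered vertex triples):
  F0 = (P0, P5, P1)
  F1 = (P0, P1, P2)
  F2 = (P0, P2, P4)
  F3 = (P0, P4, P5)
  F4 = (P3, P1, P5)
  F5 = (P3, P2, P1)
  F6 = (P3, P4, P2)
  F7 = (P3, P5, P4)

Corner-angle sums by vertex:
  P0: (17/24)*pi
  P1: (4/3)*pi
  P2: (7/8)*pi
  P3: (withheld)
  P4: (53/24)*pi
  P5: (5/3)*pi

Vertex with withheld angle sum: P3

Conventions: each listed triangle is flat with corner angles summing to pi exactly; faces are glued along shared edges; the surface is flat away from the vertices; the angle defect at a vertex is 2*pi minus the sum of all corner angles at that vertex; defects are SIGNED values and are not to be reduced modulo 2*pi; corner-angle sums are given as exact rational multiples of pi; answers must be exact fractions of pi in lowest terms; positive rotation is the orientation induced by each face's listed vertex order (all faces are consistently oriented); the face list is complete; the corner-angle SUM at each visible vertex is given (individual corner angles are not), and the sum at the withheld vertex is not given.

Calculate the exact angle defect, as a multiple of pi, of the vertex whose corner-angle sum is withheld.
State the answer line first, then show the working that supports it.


Answer: defect(P3) = (19/24)*pi

V = 6, E = 12, F = 8; chi = V - E + F = 2
Gauss-Bonnet: total defect = 2*pi*chi = 4*pi; visible defects sum to (77/24)*pi


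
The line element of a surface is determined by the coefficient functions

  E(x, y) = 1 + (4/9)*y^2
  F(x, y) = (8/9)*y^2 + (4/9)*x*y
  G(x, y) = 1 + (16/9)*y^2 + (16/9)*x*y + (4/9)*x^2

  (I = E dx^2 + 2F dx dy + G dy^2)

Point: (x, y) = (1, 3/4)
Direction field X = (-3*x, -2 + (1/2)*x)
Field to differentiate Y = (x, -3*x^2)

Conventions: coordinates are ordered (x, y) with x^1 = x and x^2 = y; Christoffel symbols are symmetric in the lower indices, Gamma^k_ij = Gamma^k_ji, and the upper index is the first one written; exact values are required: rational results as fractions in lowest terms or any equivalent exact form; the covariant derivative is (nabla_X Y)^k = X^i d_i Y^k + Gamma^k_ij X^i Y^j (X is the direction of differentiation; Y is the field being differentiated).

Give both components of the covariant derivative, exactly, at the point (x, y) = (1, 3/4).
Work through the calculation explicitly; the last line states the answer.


E = 5/4, F = 5/6, G = 34/9 at the point
E_x = 0, E_y = 2/3, F_x = 1/3, F_y = 16/9, G_x = 20/9, G_y = 40/9
EG - F^2 = 145/36;  g^inv = (36/145) * [[34/9, -5/6], [-5/6, 5/4]]
first-kind symbols [ij,l] = (1/2)(d_i g_jl + d_j g_il - d_l g_ij): [xx,x] = E_x/2 = 0, [xx,y] = F_x - E_y/2 = 0, [xy,x] = E_y/2 = 1/3, [xy,y] = G_x/2 = 10/9, [yy,x] = F_y - G_x/2 = 2/3, [yy,y] = G_y/2 = 20/9
Gamma^x_ij = (G*[ij,x] - F*[ij,y])/(EG - F^2), Gamma^y_ij = (E*[ij,y] - F*[ij,x])/(EG - F^2)
Gamma_xxx = 0, Gamma_xxy = 12/145, Gamma_xyy = 24/145, Gamma_yxx = 0, Gamma_yxy = 8/29, Gamma_yyy = 16/29
X = (-3, -3/2), Y = (1, -3) at the point

Answer: (nabla_X Y)^x = -237/145, (nabla_X Y)^y = 654/29


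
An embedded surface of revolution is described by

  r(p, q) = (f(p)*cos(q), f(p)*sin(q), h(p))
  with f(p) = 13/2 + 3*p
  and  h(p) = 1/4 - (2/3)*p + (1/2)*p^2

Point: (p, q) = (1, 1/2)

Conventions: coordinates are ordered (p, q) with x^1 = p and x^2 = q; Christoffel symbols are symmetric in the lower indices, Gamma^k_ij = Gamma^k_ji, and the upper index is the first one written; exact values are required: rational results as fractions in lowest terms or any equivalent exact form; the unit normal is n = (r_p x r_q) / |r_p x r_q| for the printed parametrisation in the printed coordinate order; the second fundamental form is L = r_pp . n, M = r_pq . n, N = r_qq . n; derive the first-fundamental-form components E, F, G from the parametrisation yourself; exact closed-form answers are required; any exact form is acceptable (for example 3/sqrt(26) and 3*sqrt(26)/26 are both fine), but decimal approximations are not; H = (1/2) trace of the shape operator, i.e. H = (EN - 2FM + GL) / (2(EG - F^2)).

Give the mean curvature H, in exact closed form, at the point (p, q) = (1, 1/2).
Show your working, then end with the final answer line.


f = 19/2, f' = 3, f'' = 0, h' = 1/3, h'' = 1
E = 82/9, F = 0, G = 361/4; answer radicand W^2 = 82/9
unnormalised second-form numerators: l = 3, m = 0, n = 19/6; L = l/sqrt(82/9), and similarly M = m/sqrt(W^2), N = n/sqrt(W^2)
H = (E*n - 2*F*m + G*l) / (2*(EG - F^2)*sqrt(W^2)); E*n - 2*F*m + G*l = 32357/108, EG - F^2 = 14801/18, so H = (1703/9348)/sqrt(82/9)

Answer: H = 1703*sqrt(82)/255512


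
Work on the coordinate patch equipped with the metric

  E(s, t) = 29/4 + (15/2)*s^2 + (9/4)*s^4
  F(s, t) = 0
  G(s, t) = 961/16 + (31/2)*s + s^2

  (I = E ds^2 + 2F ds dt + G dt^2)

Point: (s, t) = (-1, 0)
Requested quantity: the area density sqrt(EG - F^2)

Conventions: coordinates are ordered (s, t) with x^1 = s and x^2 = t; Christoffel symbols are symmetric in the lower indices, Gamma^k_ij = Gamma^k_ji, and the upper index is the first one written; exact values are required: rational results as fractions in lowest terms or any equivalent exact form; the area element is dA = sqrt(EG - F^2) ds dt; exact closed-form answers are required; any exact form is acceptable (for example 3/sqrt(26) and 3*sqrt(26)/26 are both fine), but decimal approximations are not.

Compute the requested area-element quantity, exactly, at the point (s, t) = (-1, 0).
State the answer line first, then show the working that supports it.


Answer: sqrt(EG - F^2) = 27*sqrt(17)/4

E = 17, F = 0, G = 729/16; EG - F^2 = 12393/16


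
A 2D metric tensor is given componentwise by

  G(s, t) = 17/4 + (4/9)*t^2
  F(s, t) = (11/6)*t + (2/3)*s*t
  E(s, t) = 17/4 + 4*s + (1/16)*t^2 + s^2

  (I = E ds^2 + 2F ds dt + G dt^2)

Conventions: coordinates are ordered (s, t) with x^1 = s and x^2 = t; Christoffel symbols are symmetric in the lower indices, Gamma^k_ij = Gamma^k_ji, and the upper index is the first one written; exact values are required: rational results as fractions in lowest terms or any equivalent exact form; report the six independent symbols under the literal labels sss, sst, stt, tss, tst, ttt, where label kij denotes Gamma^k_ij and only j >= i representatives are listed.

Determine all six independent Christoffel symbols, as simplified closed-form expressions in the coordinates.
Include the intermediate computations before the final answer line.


E = 17/4 + 4*s + (1/16)*t^2 + s^2; F = (11/6)*t + (2/3)*s*t; G = 17/4 + (4/9)*t^2
Gamma^k_ij = (1/2) g^{kl} (d_i g_jl + d_j g_il - d_l g_ij), with g^inv = (1/(EG-F^2)) [[G, -F], [-F, E]]
first partials: E_s = 4 + 2*s, E_t = (1/8)*t, F_s = (2/3)*t, F_t = 11/6 + (2/3)*s, G_s = 0, G_t = (8/9)*t
D = EG - F^2 = 289/16 + 17*s - (695/576)*t^2 + (17/4)*s^2 - (2/3)*s*t^2 + (1/36)*t^4
expanded: Gamma^s_ss = (G E_s - 2F F_s + F E_t)/(2D), Gamma^s_st = (G E_t - F G_s)/(2D), Gamma^s_tt = (2G F_t - G G_s - F G_t)/(2D), Gamma^t_ss = (2E F_s - E E_t - F E_s)/(2D), Gamma^t_st = (E G_s - F E_t)/(2D), Gamma^t_tt = (E G_t - 2F F_t + F G_s)/(2D); substitute and cancel common factors

Answer: Gamma_sss = (24*s*t^2 + 2448*s - 126*t^2 + 4896)/(2448*s^2 - 384*s*t^2 + 9792*s + 16*t^4 - 695*t^2 + 10404), Gamma_sst = (16*t^3 + 153*t)/(2448*s^2 - 384*s*t^2 + 9792*s + 16*t^4 - 695*t^2 + 10404), Gamma_stt = (1632*s + 4488)/(2448*s^2 - 384*s*t^2 + 9792*s + 16*t^4 - 695*t^2 + 10404), Gamma_tss = (-144*s^2*t - 1728*s*t + 87*t^3 - 2532*t)/(9792*s^2 - 1536*s*t^2 + 39168*s + 64*t^4 - 2780*t^2 + 41616), Gamma_tst = (-24*s*t^2 - 66*t^2)/(2448*s^2 - 384*s*t^2 + 9792*s + 16*t^4 - 695*t^2 + 10404), Gamma_ttt = (-384*s*t + 16*t^3 - 848*t)/(2448*s^2 - 384*s*t^2 + 9792*s + 16*t^4 - 695*t^2 + 10404)


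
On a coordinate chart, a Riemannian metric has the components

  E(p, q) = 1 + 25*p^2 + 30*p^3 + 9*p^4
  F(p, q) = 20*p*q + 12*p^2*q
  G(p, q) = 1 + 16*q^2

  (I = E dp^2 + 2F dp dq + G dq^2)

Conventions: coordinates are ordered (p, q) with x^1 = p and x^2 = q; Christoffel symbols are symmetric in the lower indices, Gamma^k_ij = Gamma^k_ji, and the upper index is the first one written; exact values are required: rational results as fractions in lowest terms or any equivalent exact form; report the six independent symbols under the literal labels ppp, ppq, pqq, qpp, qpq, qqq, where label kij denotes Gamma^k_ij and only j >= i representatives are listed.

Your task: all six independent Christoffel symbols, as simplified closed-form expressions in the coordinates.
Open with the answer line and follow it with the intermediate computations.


Answer: Gamma_ppp = (18*p^3 + 45*p^2 + 25*p)/(9*p^4 + 30*p^3 + 25*p^2 + 16*q^2 + 1), Gamma_ppq = 0, Gamma_pqq = (12*p^2 + 20*p)/(9*p^4 + 30*p^3 + 25*p^2 + 16*q^2 + 1), Gamma_qpp = (24*p*q + 20*q)/(9*p^4 + 30*p^3 + 25*p^2 + 16*q^2 + 1), Gamma_qpq = 0, Gamma_qqq = 16*q/(9*p^4 + 30*p^3 + 25*p^2 + 16*q^2 + 1)

E = 1 + 25*p^2 + 30*p^3 + 9*p^4; F = 20*p*q + 12*p^2*q; G = 1 + 16*q^2
Gamma^k_ij = (1/2) g^{kl} (d_i g_jl + d_j g_il - d_l g_ij), with g^inv = (1/(EG-F^2)) [[G, -F], [-F, E]]
first partials: E_p = 50*p + 90*p^2 + 36*p^3, E_q = 0, F_p = 20*q + 24*p*q, F_q = 20*p + 12*p^2, G_p = 0, G_q = 32*q
D = EG - F^2 = 1 + 16*q^2 + 25*p^2 + 30*p^3 + 9*p^4
expanded: Gamma^p_pp = (G E_p - 2F F_p + F E_q)/(2D), Gamma^p_pq = (G E_q - F G_p)/(2D), Gamma^p_qq = (2G F_q - G G_p - F G_q)/(2D), Gamma^q_pp = (2E F_p - E E_q - F E_p)/(2D), Gamma^q_pq = (E G_p - F E_q)/(2D), Gamma^q_qq = (E G_q - 2F F_q + F G_p)/(2D); substitute and cancel common factors


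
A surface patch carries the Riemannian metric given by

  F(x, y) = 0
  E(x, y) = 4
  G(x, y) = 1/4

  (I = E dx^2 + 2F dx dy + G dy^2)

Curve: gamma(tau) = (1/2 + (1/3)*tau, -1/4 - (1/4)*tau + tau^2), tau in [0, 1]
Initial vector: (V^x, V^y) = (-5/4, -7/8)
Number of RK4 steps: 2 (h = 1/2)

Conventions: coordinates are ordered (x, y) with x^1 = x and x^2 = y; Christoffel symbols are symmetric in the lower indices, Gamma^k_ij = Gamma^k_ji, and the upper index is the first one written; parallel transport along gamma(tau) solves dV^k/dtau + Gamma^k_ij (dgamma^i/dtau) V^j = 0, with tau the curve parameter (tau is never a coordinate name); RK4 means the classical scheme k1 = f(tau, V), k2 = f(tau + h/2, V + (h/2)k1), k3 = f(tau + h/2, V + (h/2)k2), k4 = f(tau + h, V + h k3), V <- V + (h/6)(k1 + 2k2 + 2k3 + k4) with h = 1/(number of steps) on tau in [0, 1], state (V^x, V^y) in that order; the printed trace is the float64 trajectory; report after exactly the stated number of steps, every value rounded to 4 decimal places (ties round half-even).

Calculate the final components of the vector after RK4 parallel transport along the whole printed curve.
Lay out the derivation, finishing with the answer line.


gamma'(tau) = (1/3, -1/4 + 2*tau); f(tau, V)^k = -Gamma^k_ij(gamma(tau)) gamma'^i(tau) V^j; h = 1/2; intermediate values shown to 6 dp
curve data and Christoffel symbols at the stage parameters:
  tau = 0.000000: gamma = (0.500000, -0.250000), gamma' = (0.333333, -0.250000); Gamma_xxx = 0.000000, Gamma_xxy = 0.000000, Gamma_xyy = 0.000000, Gamma_yxx = 0.000000, Gamma_yxy = 0.000000, Gamma_yyy = 0.000000
  tau = 0.250000: gamma = (0.583333, -0.250000), gamma' = (0.333333, 0.250000); Gamma_xxx = 0.000000, Gamma_xxy = 0.000000, Gamma_xyy = 0.000000, Gamma_yxx = 0.000000, Gamma_yxy = 0.000000, Gamma_yyy = 0.000000
  tau = 0.500000: gamma = (0.666667, -0.125000), gamma' = (0.333333, 0.750000); Gamma_xxx = 0.000000, Gamma_xxy = 0.000000, Gamma_xyy = 0.000000, Gamma_yxx = 0.000000, Gamma_yxy = 0.000000, Gamma_yyy = 0.000000
  tau = 0.750000: gamma = (0.750000, 0.125000), gamma' = (0.333333, 1.250000); Gamma_xxx = 0.000000, Gamma_xxy = 0.000000, Gamma_xyy = 0.000000, Gamma_yxx = 0.000000, Gamma_yxy = 0.000000, Gamma_yyy = 0.000000
  tau = 1.000000: gamma = (0.833333, 0.500000), gamma' = (0.333333, 1.750000); Gamma_xxx = 0.000000, Gamma_xxy = 0.000000, Gamma_xyy = 0.000000, Gamma_yxx = 0.000000, Gamma_yxy = 0.000000, Gamma_yyy = 0.000000
step 0: V^x = -1.2500, V^y = -0.8750
step 1: k1 = (0.000000, 0.000000), k2 = (0.000000, 0.000000), k3 = (0.000000, 0.000000), k4 = (0.000000, 0.000000); V <- V + (h/6)(k1 + 2k2 + 2k3 + k4): V^x = -1.2500, V^y = -0.8750
step 2: k1 = (0.000000, 0.000000), k2 = (0.000000, 0.000000), k3 = (0.000000, 0.000000), k4 = (0.000000, 0.000000); V <- V + (h/6)(k1 + 2k2 + 2k3 + k4): V^x = -1.2500, V^y = -0.8750

Answer: V^x = -1.2500, V^y = -0.8750


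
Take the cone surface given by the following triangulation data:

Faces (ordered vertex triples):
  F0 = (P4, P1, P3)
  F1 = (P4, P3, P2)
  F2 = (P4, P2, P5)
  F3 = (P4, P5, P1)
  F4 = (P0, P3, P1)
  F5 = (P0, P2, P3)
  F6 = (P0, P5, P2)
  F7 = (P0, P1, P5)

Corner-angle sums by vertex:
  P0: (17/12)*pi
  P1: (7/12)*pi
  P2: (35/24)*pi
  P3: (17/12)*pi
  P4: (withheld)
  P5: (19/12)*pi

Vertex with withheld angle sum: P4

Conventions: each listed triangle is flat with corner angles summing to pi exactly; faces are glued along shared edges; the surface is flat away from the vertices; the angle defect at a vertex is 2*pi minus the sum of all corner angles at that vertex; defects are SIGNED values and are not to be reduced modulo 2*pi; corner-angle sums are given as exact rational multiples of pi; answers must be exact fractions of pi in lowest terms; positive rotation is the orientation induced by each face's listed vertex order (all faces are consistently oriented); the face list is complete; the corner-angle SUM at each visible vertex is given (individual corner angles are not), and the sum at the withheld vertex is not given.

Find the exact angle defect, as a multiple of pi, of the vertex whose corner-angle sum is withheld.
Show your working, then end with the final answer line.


V = 6, E = 12, F = 8; chi = V - E + F = 2
Gauss-Bonnet: total defect = 2*pi*chi = 4*pi; visible defects sum to (85/24)*pi

Answer: defect(P4) = (11/24)*pi


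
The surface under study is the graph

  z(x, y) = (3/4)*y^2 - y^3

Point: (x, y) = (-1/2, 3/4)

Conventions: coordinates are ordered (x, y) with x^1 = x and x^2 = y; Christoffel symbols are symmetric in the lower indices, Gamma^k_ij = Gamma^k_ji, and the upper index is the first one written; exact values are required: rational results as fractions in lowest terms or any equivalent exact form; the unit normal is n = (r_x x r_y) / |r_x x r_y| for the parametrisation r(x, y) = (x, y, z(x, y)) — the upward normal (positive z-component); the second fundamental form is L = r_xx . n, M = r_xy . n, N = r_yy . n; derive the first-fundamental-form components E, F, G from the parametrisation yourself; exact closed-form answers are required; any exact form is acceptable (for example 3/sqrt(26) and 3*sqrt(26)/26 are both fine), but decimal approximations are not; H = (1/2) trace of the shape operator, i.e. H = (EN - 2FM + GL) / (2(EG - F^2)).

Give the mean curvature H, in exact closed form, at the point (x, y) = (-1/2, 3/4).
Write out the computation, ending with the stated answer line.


z_x = 0, z_y = -9/16, z_xx = 0, z_xy = 0, z_yy = -3
E = 1, F = 0, G = 337/256; answer radicand W^2 = 337/256
unnormalised second-form numerators: l = 0, m = 0, n = -3; L = l/sqrt(337/256), and similarly M = m/sqrt(W^2), N = n/sqrt(W^2)
H = (E*n - 2*F*m + G*l) / (2*(EG - F^2)*sqrt(W^2)); E*n - 2*F*m + G*l = -3, EG - F^2 = 337/256, so H = (-384/337)/sqrt(337/256)

Answer: H = -6144*sqrt(337)/113569


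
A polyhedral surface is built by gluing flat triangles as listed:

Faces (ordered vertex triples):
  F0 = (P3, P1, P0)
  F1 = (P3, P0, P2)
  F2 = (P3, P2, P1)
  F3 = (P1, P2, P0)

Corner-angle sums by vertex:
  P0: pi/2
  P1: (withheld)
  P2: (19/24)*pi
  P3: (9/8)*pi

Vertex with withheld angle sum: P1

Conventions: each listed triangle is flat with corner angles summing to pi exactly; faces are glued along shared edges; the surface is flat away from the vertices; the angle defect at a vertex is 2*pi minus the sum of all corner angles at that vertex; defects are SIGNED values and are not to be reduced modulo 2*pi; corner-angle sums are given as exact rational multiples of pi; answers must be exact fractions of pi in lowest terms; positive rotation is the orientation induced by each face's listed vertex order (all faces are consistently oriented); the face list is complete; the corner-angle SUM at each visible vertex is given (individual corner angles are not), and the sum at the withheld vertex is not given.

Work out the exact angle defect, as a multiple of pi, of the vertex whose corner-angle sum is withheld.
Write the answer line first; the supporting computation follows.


Answer: defect(P1) = (5/12)*pi

V = 4, E = 6, F = 4; chi = V - E + F = 2
Gauss-Bonnet: total defect = 2*pi*chi = 4*pi; visible defects sum to (43/12)*pi


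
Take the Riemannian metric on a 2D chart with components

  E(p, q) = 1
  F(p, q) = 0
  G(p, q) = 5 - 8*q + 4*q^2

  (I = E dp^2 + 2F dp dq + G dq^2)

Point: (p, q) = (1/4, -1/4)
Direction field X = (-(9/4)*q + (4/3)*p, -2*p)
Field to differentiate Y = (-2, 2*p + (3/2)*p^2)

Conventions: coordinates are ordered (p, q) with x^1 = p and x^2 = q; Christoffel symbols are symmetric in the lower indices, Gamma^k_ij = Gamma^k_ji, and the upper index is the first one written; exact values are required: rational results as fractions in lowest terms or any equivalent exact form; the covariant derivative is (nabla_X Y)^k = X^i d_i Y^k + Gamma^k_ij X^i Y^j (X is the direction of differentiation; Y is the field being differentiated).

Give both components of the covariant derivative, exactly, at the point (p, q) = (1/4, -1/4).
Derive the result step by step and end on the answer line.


E = 1, F = 0, G = 29/4 at the point
E_p = 0, E_q = 0, F_p = 0, F_q = 0, G_p = 0, G_q = -10
EG - F^2 = 29/4;  g^inv = (4/29) * [[29/4, 0], [0, 1]]
first-kind symbols [ij,l] = (1/2)(d_i g_jl + d_j g_il - d_l g_ij): [pp,p] = E_p/2 = 0, [pp,q] = F_p - E_q/2 = 0, [pq,p] = E_q/2 = 0, [pq,q] = G_p/2 = 0, [qq,p] = F_q - G_p/2 = 0, [qq,q] = G_q/2 = -5
Gamma^p_ij = (G*[ij,p] - F*[ij,q])/(EG - F^2), Gamma^q_ij = (E*[ij,q] - F*[ij,p])/(EG - F^2)
Gamma_ppp = 0, Gamma_ppq = 0, Gamma_pqq = 0, Gamma_qpp = 0, Gamma_qpq = 0, Gamma_qqq = -20/29
X = (43/48, -1/2), Y = (-2, 19/32) at the point

Answer: (nabla_X Y)^p = 0, (nabla_X Y)^q = 14857/5568


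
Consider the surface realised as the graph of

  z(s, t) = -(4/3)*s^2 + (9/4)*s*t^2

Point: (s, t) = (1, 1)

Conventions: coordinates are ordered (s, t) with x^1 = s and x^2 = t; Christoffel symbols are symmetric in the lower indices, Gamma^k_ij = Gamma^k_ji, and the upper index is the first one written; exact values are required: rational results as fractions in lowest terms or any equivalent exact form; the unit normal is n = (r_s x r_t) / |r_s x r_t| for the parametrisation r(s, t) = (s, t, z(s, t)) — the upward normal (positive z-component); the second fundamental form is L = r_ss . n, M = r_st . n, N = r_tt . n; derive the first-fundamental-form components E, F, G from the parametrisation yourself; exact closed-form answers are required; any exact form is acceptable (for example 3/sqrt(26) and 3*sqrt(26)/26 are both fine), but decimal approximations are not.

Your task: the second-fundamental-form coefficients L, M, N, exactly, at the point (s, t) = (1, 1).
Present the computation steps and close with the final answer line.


z_s = -5/12, z_t = 9/2, z_ss = -8/3, z_st = 9/2, z_tt = 9/2
E = 169/144, F = -15/8, G = 85/4; answer radicand W^2 = 3085/144
unnormalised second-form numerators: l = -8/3, m = 9/2, n = 9/2; L = l/sqrt(3085/144), and similarly M = m/sqrt(W^2), N = n/sqrt(W^2)

Answer: L = -32*sqrt(3085)/3085, M = 54*sqrt(3085)/3085, N = 54*sqrt(3085)/3085


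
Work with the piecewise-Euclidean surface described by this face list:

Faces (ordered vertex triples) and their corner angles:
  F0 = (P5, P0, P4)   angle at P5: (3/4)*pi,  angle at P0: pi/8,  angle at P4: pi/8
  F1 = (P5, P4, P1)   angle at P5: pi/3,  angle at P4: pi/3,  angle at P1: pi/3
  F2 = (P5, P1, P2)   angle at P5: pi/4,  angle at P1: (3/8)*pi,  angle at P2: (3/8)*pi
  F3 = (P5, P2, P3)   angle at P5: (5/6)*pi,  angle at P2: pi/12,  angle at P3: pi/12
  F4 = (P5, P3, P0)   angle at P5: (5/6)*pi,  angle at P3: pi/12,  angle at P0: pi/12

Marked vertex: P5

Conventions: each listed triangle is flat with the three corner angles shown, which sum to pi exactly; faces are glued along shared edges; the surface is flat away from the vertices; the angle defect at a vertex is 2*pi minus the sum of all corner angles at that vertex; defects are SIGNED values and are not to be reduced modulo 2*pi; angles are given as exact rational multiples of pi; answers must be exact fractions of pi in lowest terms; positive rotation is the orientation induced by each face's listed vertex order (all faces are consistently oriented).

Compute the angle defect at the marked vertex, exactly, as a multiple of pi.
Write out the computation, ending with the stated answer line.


Sum of corner angles at P5: 3*pi
defect = 2*pi - 3*pi

Answer: defect(P5) = -pi


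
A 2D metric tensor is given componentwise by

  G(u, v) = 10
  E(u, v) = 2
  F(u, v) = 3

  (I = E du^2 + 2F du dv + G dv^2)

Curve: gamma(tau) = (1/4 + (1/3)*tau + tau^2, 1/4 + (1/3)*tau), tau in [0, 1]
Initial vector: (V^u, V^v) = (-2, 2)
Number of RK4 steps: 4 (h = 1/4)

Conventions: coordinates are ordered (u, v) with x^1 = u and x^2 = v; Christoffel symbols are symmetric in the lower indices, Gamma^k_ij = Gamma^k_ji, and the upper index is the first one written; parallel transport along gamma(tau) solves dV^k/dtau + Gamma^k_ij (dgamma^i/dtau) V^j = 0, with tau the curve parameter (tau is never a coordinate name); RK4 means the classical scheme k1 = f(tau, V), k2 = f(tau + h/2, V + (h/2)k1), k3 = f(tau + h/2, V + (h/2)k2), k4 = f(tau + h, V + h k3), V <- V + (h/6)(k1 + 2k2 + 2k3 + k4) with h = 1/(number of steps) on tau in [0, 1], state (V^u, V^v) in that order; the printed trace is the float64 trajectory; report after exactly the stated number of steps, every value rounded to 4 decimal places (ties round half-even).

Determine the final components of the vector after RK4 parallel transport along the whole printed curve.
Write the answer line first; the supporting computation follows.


Answer: V^u = -2.0000, V^v = 2.0000

gamma'(tau) = (1/3 + 2*tau, 1/3); f(tau, V)^k = -Gamma^k_ij(gamma(tau)) gamma'^i(tau) V^j; h = 1/4; intermediate values shown to 6 dp
curve data and Christoffel symbols at the stage parameters:
  tau = 0.000000: gamma = (0.250000, 0.250000), gamma' = (0.333333, 0.333333); Gamma_uuu = 0.000000, Gamma_uuv = 0.000000, Gamma_uvv = 0.000000, Gamma_vuu = 0.000000, Gamma_vuv = 0.000000, Gamma_vvv = 0.000000
  tau = 0.125000: gamma = (0.307292, 0.291667), gamma' = (0.583333, 0.333333); Gamma_uuu = 0.000000, Gamma_uuv = 0.000000, Gamma_uvv = 0.000000, Gamma_vuu = 0.000000, Gamma_vuv = 0.000000, Gamma_vvv = 0.000000
  tau = 0.250000: gamma = (0.395833, 0.333333), gamma' = (0.833333, 0.333333); Gamma_uuu = 0.000000, Gamma_uuv = 0.000000, Gamma_uvv = 0.000000, Gamma_vuu = 0.000000, Gamma_vuv = 0.000000, Gamma_vvv = 0.000000
  tau = 0.375000: gamma = (0.515625, 0.375000), gamma' = (1.083333, 0.333333); Gamma_uuu = 0.000000, Gamma_uuv = 0.000000, Gamma_uvv = 0.000000, Gamma_vuu = 0.000000, Gamma_vuv = 0.000000, Gamma_vvv = 0.000000
  tau = 0.500000: gamma = (0.666667, 0.416667), gamma' = (1.333333, 0.333333); Gamma_uuu = 0.000000, Gamma_uuv = 0.000000, Gamma_uvv = 0.000000, Gamma_vuu = 0.000000, Gamma_vuv = 0.000000, Gamma_vvv = 0.000000
  tau = 0.625000: gamma = (0.848958, 0.458333), gamma' = (1.583333, 0.333333); Gamma_uuu = 0.000000, Gamma_uuv = 0.000000, Gamma_uvv = 0.000000, Gamma_vuu = 0.000000, Gamma_vuv = 0.000000, Gamma_vvv = 0.000000
  tau = 0.750000: gamma = (1.062500, 0.500000), gamma' = (1.833333, 0.333333); Gamma_uuu = 0.000000, Gamma_uuv = 0.000000, Gamma_uvv = 0.000000, Gamma_vuu = 0.000000, Gamma_vuv = 0.000000, Gamma_vvv = 0.000000
  tau = 0.875000: gamma = (1.307292, 0.541667), gamma' = (2.083333, 0.333333); Gamma_uuu = 0.000000, Gamma_uuv = 0.000000, Gamma_uvv = 0.000000, Gamma_vuu = 0.000000, Gamma_vuv = 0.000000, Gamma_vvv = 0.000000
  tau = 1.000000: gamma = (1.583333, 0.583333), gamma' = (2.333333, 0.333333); Gamma_uuu = 0.000000, Gamma_uuv = 0.000000, Gamma_uvv = 0.000000, Gamma_vuu = 0.000000, Gamma_vuv = 0.000000, Gamma_vvv = 0.000000
step 0: V^u = -2.0000, V^v = 2.0000
step 1: k1 = (0.000000, 0.000000), k2 = (0.000000, 0.000000), k3 = (0.000000, 0.000000), k4 = (0.000000, 0.000000); V <- V + (h/6)(k1 + 2k2 + 2k3 + k4): V^u = -2.0000, V^v = 2.0000
step 2: k1 = (0.000000, 0.000000), k2 = (0.000000, 0.000000), k3 = (0.000000, 0.000000), k4 = (0.000000, 0.000000); V <- V + (h/6)(k1 + 2k2 + 2k3 + k4): V^u = -2.0000, V^v = 2.0000
step 3: k1 = (0.000000, 0.000000), k2 = (0.000000, 0.000000), k3 = (0.000000, 0.000000), k4 = (0.000000, 0.000000); V <- V + (h/6)(k1 + 2k2 + 2k3 + k4): V^u = -2.0000, V^v = 2.0000
step 4: k1 = (0.000000, 0.000000), k2 = (0.000000, 0.000000), k3 = (0.000000, 0.000000), k4 = (0.000000, 0.000000); V <- V + (h/6)(k1 + 2k2 + 2k3 + k4): V^u = -2.0000, V^v = 2.0000


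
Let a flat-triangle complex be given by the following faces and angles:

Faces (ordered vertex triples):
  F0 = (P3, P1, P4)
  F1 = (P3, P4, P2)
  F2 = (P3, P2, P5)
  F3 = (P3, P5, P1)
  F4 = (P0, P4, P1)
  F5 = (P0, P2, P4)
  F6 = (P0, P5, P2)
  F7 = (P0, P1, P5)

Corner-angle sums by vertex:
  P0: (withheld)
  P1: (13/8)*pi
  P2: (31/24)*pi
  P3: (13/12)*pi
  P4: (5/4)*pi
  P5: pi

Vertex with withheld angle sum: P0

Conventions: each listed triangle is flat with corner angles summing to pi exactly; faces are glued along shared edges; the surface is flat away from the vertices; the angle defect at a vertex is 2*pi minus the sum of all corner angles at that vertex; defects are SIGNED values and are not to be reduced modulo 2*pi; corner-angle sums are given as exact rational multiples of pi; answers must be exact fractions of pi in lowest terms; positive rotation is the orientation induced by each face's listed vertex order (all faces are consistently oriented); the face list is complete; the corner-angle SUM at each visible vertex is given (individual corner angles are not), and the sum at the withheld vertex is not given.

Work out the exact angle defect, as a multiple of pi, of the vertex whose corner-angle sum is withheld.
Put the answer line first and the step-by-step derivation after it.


Answer: defect(P0) = pi/4

V = 6, E = 12, F = 8; chi = V - E + F = 2
Gauss-Bonnet: total defect = 2*pi*chi = 4*pi; visible defects sum to (15/4)*pi


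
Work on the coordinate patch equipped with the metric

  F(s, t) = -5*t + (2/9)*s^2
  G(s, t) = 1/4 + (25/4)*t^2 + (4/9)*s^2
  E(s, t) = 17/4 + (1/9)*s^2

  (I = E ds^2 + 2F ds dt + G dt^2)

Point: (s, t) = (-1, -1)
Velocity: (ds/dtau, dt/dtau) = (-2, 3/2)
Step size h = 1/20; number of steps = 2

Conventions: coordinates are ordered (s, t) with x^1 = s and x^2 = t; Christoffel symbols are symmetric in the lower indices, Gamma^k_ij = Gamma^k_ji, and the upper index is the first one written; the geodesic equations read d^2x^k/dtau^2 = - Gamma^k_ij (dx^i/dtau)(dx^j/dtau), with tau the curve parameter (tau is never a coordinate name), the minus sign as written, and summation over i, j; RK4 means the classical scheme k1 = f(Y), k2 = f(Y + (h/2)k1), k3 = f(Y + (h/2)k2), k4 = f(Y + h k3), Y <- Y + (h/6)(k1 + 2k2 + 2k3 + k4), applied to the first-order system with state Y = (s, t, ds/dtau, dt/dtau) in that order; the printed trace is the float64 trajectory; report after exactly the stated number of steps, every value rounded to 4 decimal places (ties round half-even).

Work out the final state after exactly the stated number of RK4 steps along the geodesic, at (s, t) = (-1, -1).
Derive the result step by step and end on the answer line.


f(Y) = (ds/dtau, dt/dtau, -Gamma^s_ij Y'^i Y'^j, -Gamma^t_ij Y'^i Y'^j) with the Gammas evaluated at the stage position; h = 0.050000; intermediate values shown to 6 dp
step 0: s = -1.0000, t = -1.0000, ds/dtau = -2.0000, dt/dtau = 1.5000
step 1:
  k1: at (s, t) = (-1.000000, -1.000000), (ds/dtau, dt/dtau) = (-2.000000, 1.500000); Gamma_sss = 0.514081, Gamma_sst = 0.770097, Gamma_stt = 0.332821, Gamma_tss = -0.450589, Gamma_tst = -0.643113, Gamma_ttt = -1.150282; k1 = (-2.000000, 1.500000, 1.815412, 0.531810)
  k2: at (s, t) = (-1.050000, -0.962500), (ds/dtau, dt/dtau) = (-1.954615, 1.513295); Gamma_sss = 0.537382, Gamma_sst = 0.793523, Gamma_stt = 0.276093, Gamma_tss = -0.487665, Gamma_tst = -0.686046, Gamma_ttt = -1.135057; k2 = (-1.954615, 1.513295, 2.008990, 0.403961)
  k3: at (s, t) = (-1.048865, -0.962168), (ds/dtau, dt/dtau) = (-1.949775, 1.510099); Gamma_sss = 0.536959, Gamma_sst = 0.792769, Gamma_stt = 0.274886, Gamma_tss = -0.487458, Gamma_tst = -0.685650, Gamma_ttt = -1.134591; k3 = (-1.949775, 1.510099, 2.000221, 0.402857)
  k4: at (s, t) = (-1.097489, -0.924495), (ds/dtau, dt/dtau) = (-1.899989, 1.520143); Gamma_sss = 0.555873, Gamma_sst = 0.809413, Gamma_stt = 0.206523, Gamma_tss = -0.523256, Gamma_tst = -0.725610, Gamma_ttt = -1.107861; k4 = (-1.899989, 1.520143, 2.191664, 0.257525)
  Y <- Y + (h/6)(k1 + 2k2 + 2k3 + k4): s = -1.0976, t = -0.9244, ds/dtau = -1.8998, dt/dtau = 1.5200
step 2:
  k1: at (s, t) = (-1.097573, -0.924442), (ds/dtau, dt/dtau) = (-1.899788, 1.520025); Gamma_sss = 0.555902, Gamma_sst = 0.809441, Gamma_stt = 0.206426, Gamma_tss = -0.523311, Gamma_tst = -0.725671, Gamma_ttt = -1.107817; k1 = (-1.899788, 1.520025, 2.191585, 0.257237)
  k2: at (s, t) = (-1.145068, -0.886442), (ds/dtau, dt/dtau) = (-1.844998, 1.526456); Gamma_sss = 0.569866, Gamma_sst = 0.818773, Gamma_stt = 0.127286, Gamma_tss = -0.557243, Gamma_tst = -0.761936, Gamma_ttt = -1.069229; k2 = (-1.844998, 1.526456, 2.375412, 0.096546)
  k3: at (s, t) = (-1.143698, -0.886281), (ds/dtau, dt/dtau) = (-1.840402, 1.522438); Gamma_sss = 0.569408, Gamma_sst = 0.818030, Gamma_stt = 0.126581, Gamma_tss = -0.556919, Gamma_tst = -0.761427, Gamma_ttt = -1.069032; k3 = (-1.840402, 1.522438, 2.362053, 0.097272)
  k4: at (s, t) = (-1.189593, -0.848320), (ds/dtau, dt/dtau) = (-1.781685, 1.524888); Gamma_sss = 0.577846, Gamma_sst = 0.819677, Gamma_stt = 0.039245, Gamma_tss = -0.587980, Gamma_tst = -0.792900, Gamma_ttt = -1.019354; k4 = (-1.781685, 1.524888, 2.528341, -0.071638)
  Y <- Y + (h/6)(k1 + 2k2 + 2k3 + k4): s = -1.1897, t = -0.8483, ds/dtau = -1.7815, dt/dtau = 1.5248

Answer: s = -1.1897, t = -0.8483, ds/dtau = -1.7815, dt/dtau = 1.5248


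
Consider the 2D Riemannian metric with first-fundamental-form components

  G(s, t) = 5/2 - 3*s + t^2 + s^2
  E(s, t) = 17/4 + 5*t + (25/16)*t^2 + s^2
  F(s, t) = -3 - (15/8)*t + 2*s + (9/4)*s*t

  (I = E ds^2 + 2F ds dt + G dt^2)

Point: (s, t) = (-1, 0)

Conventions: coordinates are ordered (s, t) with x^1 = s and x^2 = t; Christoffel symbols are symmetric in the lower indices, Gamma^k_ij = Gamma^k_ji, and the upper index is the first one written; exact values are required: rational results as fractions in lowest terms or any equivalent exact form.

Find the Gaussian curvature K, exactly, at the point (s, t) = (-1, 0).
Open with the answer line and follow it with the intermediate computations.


Answer: K = -837/10658

E = 21/4, F = -5, G = 13/2, EG - F^2 = 73/8 at the point
E_s = -2, E_t = 5, F_s = 2, F_t = -33/8, G_s = -5, G_t = 0
E_tt = 25/8, F_st = 9/4, G_ss = 2
Evaluate Brioschi's two determinant matrices M1, M2 and divide by (EG - F^2)^2.
M1 = [[-E_tt/2 + F_st - G_ss/2, E_s/2, F_s - E_t/2], [F_t - G_s/2, E, F], [G_t/2, F, G]] = [[-5/16, -1, -1/2], [-13/8, 21/4, -5], [0, -5, 13/2]]; det M1 = -2237/128
M2 = [[0, E_t/2, G_s/2], [E_t/2, E, F], [G_s/2, F, G]] = [[0, 5/2, -5/2], [5/2, 21/4, -5], [-5/2, -5, 13/2]]; det M2 = -175/16
det M1 - det M2 = -837/128; K = -837/128 / (73/8)^2 = -837/10658


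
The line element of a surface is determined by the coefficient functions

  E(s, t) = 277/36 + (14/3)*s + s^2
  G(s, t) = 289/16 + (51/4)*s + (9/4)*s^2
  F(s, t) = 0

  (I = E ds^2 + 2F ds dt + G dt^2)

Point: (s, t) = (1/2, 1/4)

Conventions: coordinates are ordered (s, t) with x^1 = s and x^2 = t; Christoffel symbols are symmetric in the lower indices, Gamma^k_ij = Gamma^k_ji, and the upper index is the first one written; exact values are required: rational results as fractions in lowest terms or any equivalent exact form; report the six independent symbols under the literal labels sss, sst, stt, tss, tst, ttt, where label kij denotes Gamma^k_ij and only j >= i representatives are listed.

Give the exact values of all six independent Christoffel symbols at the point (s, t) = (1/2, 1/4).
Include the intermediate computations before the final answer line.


E = 185/18, F = 0, G = 25 at the point
E_s = 17/3, E_t = 0, F_s = 0, F_t = 0, G_s = 15, G_t = 0
EG - F^2 = 4625/18;  g^inv = (18/4625) * [[25, 0], [0, 185/18]]
first-kind symbols [ij,l] = (1/2)(d_i g_jl + d_j g_il - d_l g_ij): [ss,s] = E_s/2 = 17/6, [ss,t] = F_s - E_t/2 = 0, [st,s] = E_t/2 = 0, [st,t] = G_s/2 = 15/2, [tt,s] = F_t - G_s/2 = -15/2, [tt,t] = G_t/2 = 0
Gamma^s_ij = (G*[ij,s] - F*[ij,t])/(EG - F^2), Gamma^t_ij = (E*[ij,t] - F*[ij,s])/(EG - F^2)

Answer: Gamma_sss = 51/185, Gamma_sst = 0, Gamma_stt = -27/37, Gamma_tss = 0, Gamma_tst = 3/10, Gamma_ttt = 0


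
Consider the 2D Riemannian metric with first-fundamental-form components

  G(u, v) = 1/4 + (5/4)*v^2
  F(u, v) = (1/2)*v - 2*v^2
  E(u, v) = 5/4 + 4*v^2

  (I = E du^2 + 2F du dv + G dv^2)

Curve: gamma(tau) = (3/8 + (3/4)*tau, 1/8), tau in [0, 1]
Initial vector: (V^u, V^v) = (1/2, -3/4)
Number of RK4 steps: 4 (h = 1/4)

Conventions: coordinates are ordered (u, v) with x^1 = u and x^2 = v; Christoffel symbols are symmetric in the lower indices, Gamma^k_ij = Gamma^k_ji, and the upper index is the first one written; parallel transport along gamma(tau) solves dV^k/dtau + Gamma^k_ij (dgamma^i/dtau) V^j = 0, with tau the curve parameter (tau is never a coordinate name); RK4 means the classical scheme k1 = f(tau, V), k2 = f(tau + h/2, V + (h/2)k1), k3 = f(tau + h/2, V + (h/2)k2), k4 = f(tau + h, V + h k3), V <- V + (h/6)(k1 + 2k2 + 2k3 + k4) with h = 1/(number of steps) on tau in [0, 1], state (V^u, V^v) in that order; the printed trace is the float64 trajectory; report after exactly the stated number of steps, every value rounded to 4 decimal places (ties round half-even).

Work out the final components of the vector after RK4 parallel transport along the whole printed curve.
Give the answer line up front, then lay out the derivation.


Answer: V^u = 0.5890, V^v = 0.0234

gamma'(tau) = (3/4, 0); f(tau, V)^k = -Gamma^k_ij(gamma(tau)) gamma'^i(tau) V^j; h = 1/4; intermediate values shown to 6 dp
curve data and Christoffel symbols at the stage parameters:
  tau = 0.000000: gamma = (0.375000, 0.125000), gamma' = (0.750000, 0.000000); Gamma_uuu = 0.044291, Gamma_uuv = 0.382007, Gamma_uvv = -0.013841, Gamma_vuu = -1.860208, Gamma_vuv = -0.044291, Gamma_vvv = 0.581315
  tau = 0.125000: gamma = (0.468750, 0.125000), gamma' = (0.750000, 0.000000); Gamma_uuu = 0.044291, Gamma_uuv = 0.382007, Gamma_uvv = -0.013841, Gamma_vuu = -1.860208, Gamma_vuv = -0.044291, Gamma_vvv = 0.581315
  tau = 0.250000: gamma = (0.562500, 0.125000), gamma' = (0.750000, 0.000000); Gamma_uuu = 0.044291, Gamma_uuv = 0.382007, Gamma_uvv = -0.013841, Gamma_vuu = -1.860208, Gamma_vuv = -0.044291, Gamma_vvv = 0.581315
  tau = 0.375000: gamma = (0.656250, 0.125000), gamma' = (0.750000, 0.000000); Gamma_uuu = 0.044291, Gamma_uuv = 0.382007, Gamma_uvv = -0.013841, Gamma_vuu = -1.860208, Gamma_vuv = -0.044291, Gamma_vvv = 0.581315
  tau = 0.500000: gamma = (0.750000, 0.125000), gamma' = (0.750000, 0.000000); Gamma_uuu = 0.044291, Gamma_uuv = 0.382007, Gamma_uvv = -0.013841, Gamma_vuu = -1.860208, Gamma_vuv = -0.044291, Gamma_vvv = 0.581315
  tau = 0.625000: gamma = (0.843750, 0.125000), gamma' = (0.750000, 0.000000); Gamma_uuu = 0.044291, Gamma_uuv = 0.382007, Gamma_uvv = -0.013841, Gamma_vuu = -1.860208, Gamma_vuv = -0.044291, Gamma_vvv = 0.581315
  tau = 0.750000: gamma = (0.937500, 0.125000), gamma' = (0.750000, 0.000000); Gamma_uuu = 0.044291, Gamma_uuv = 0.382007, Gamma_uvv = -0.013841, Gamma_vuu = -1.860208, Gamma_vuv = -0.044291, Gamma_vvv = 0.581315
  tau = 0.875000: gamma = (1.031250, 0.125000), gamma' = (0.750000, 0.000000); Gamma_uuu = 0.044291, Gamma_uuv = 0.382007, Gamma_uvv = -0.013841, Gamma_vuu = -1.860208, Gamma_vuv = -0.044291, Gamma_vvv = 0.581315
  tau = 1.000000: gamma = (1.125000, 0.125000), gamma' = (0.750000, 0.000000); Gamma_uuu = 0.044291, Gamma_uuv = 0.382007, Gamma_uvv = -0.013841, Gamma_vuu = -1.860208, Gamma_vuv = -0.044291, Gamma_vvv = 0.581315
step 0: V^u = 0.5000, V^v = -0.7500
step 1: k1 = (0.198270, 0.672664), k2 = (0.173356, 0.710035), k3 = (0.172122, 0.705845), k4 = (0.146283, 0.738560); V <- V + (h/6)(k1 + 2k2 + 2k3 + k4): V^u = 0.5431, V^v = -0.5732
step 2: k1 = (0.146185, 0.738733), k2 = (0.119122, 0.767294), k3 = (0.118211, 0.762693), k4 = (0.090575, 0.786297); V <- V + (h/6)(k1 + 2k2 + 2k3 + k4): V^u = 0.5728, V^v = -0.3822
step 3: k1 = (0.090466, 0.786435), k2 = (0.061926, 0.805477), k3 = (0.061362, 0.800579), k4 = (0.032614, 0.814486); V <- V + (h/6)(k1 + 2k2 + 2k3 + k4): V^u = 0.5882, V^v = -0.1816
step 4: k1 = (0.032498, 0.814585), k2 = (0.003190, 0.823635), k3 = (0.002988, 0.818561), k4 = (-0.026158, 0.822425); V <- V + (h/6)(k1 + 2k2 + 2k3 + k4): V^u = 0.5890, V^v = 0.0234


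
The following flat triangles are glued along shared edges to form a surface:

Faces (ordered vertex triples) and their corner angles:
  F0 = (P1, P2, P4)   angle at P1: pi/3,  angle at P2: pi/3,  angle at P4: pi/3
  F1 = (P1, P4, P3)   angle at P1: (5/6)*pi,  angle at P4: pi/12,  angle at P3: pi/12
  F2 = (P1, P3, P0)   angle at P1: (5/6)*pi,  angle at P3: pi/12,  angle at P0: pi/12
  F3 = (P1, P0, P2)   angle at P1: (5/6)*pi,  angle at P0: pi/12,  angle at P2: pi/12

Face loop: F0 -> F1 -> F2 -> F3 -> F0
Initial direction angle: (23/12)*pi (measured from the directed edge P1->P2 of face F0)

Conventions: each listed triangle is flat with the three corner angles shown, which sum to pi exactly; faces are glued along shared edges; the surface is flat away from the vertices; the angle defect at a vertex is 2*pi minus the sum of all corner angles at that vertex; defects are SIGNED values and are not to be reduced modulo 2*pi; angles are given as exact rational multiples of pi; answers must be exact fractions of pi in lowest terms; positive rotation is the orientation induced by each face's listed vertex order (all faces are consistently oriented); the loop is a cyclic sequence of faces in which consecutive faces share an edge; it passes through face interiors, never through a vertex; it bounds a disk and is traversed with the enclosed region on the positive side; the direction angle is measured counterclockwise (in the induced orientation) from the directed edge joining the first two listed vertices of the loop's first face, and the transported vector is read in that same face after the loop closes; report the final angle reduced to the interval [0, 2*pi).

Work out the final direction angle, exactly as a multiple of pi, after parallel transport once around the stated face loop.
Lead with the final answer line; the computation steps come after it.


Answer: final direction angle = (13/12)*pi

enclosed vertex P1: corner angles sum to (17/6)*pi, defect = 2*pi - (17/6)*pi = (-5/6)*pi
adding the enclosed defects to the starting angle (mod 2*pi, induced orientation) gives the holonomy
final angle = (23/12)*pi - (5/6)*pi = (13/12)*pi (mod 2*pi)
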